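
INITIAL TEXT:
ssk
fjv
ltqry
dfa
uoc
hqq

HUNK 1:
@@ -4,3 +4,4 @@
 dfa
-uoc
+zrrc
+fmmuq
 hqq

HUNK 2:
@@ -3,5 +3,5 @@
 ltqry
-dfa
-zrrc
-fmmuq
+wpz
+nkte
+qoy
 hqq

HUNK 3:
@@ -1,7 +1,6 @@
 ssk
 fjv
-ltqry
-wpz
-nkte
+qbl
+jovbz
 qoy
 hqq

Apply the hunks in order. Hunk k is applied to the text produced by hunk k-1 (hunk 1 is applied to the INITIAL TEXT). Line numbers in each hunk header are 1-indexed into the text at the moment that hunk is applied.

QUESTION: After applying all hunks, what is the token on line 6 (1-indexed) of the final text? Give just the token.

Hunk 1: at line 4 remove [uoc] add [zrrc,fmmuq] -> 7 lines: ssk fjv ltqry dfa zrrc fmmuq hqq
Hunk 2: at line 3 remove [dfa,zrrc,fmmuq] add [wpz,nkte,qoy] -> 7 lines: ssk fjv ltqry wpz nkte qoy hqq
Hunk 3: at line 1 remove [ltqry,wpz,nkte] add [qbl,jovbz] -> 6 lines: ssk fjv qbl jovbz qoy hqq
Final line 6: hqq

Answer: hqq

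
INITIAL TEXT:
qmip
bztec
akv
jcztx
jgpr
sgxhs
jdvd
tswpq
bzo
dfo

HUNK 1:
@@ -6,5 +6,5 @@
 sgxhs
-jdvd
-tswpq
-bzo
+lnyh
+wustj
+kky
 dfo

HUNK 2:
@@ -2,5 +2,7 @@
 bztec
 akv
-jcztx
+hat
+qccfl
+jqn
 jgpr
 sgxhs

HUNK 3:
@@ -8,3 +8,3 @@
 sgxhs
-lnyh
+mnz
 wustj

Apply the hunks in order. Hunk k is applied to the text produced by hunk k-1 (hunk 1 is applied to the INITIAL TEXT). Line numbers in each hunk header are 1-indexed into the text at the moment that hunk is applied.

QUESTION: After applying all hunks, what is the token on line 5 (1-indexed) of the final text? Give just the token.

Hunk 1: at line 6 remove [jdvd,tswpq,bzo] add [lnyh,wustj,kky] -> 10 lines: qmip bztec akv jcztx jgpr sgxhs lnyh wustj kky dfo
Hunk 2: at line 2 remove [jcztx] add [hat,qccfl,jqn] -> 12 lines: qmip bztec akv hat qccfl jqn jgpr sgxhs lnyh wustj kky dfo
Hunk 3: at line 8 remove [lnyh] add [mnz] -> 12 lines: qmip bztec akv hat qccfl jqn jgpr sgxhs mnz wustj kky dfo
Final line 5: qccfl

Answer: qccfl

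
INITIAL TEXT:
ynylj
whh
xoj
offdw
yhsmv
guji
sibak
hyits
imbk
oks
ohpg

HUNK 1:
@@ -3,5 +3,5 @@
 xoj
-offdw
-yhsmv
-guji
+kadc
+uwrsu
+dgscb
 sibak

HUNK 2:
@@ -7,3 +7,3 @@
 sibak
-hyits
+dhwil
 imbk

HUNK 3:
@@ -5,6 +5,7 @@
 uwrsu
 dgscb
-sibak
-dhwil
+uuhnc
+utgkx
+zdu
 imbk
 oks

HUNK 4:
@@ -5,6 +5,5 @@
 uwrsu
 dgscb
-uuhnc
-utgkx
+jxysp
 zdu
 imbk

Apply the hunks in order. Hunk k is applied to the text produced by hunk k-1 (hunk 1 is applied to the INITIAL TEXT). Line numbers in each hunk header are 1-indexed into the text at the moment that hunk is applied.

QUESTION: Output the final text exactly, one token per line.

Answer: ynylj
whh
xoj
kadc
uwrsu
dgscb
jxysp
zdu
imbk
oks
ohpg

Derivation:
Hunk 1: at line 3 remove [offdw,yhsmv,guji] add [kadc,uwrsu,dgscb] -> 11 lines: ynylj whh xoj kadc uwrsu dgscb sibak hyits imbk oks ohpg
Hunk 2: at line 7 remove [hyits] add [dhwil] -> 11 lines: ynylj whh xoj kadc uwrsu dgscb sibak dhwil imbk oks ohpg
Hunk 3: at line 5 remove [sibak,dhwil] add [uuhnc,utgkx,zdu] -> 12 lines: ynylj whh xoj kadc uwrsu dgscb uuhnc utgkx zdu imbk oks ohpg
Hunk 4: at line 5 remove [uuhnc,utgkx] add [jxysp] -> 11 lines: ynylj whh xoj kadc uwrsu dgscb jxysp zdu imbk oks ohpg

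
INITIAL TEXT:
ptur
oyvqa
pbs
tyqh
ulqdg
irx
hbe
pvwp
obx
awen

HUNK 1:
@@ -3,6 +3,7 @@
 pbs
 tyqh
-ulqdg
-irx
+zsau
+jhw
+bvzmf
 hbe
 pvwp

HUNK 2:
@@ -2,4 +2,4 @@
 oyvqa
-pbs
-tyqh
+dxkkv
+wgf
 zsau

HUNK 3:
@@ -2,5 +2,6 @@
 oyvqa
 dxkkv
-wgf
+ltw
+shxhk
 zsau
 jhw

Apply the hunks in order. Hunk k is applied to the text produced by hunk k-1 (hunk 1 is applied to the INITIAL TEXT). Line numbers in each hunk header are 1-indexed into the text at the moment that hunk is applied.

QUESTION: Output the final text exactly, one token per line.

Hunk 1: at line 3 remove [ulqdg,irx] add [zsau,jhw,bvzmf] -> 11 lines: ptur oyvqa pbs tyqh zsau jhw bvzmf hbe pvwp obx awen
Hunk 2: at line 2 remove [pbs,tyqh] add [dxkkv,wgf] -> 11 lines: ptur oyvqa dxkkv wgf zsau jhw bvzmf hbe pvwp obx awen
Hunk 3: at line 2 remove [wgf] add [ltw,shxhk] -> 12 lines: ptur oyvqa dxkkv ltw shxhk zsau jhw bvzmf hbe pvwp obx awen

Answer: ptur
oyvqa
dxkkv
ltw
shxhk
zsau
jhw
bvzmf
hbe
pvwp
obx
awen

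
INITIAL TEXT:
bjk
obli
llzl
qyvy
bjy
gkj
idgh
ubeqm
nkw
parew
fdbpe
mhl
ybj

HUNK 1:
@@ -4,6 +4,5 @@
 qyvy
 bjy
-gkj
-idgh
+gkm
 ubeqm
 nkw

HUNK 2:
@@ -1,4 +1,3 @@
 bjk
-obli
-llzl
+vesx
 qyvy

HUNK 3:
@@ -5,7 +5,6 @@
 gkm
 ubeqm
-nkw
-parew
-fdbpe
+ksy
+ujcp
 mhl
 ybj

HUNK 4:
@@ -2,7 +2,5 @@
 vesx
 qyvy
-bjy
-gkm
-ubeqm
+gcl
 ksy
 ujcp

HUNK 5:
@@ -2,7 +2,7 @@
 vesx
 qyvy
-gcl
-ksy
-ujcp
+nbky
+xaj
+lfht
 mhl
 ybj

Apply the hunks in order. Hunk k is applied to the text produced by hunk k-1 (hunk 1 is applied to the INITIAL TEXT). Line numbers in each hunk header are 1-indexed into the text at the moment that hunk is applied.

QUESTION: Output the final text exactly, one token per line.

Hunk 1: at line 4 remove [gkj,idgh] add [gkm] -> 12 lines: bjk obli llzl qyvy bjy gkm ubeqm nkw parew fdbpe mhl ybj
Hunk 2: at line 1 remove [obli,llzl] add [vesx] -> 11 lines: bjk vesx qyvy bjy gkm ubeqm nkw parew fdbpe mhl ybj
Hunk 3: at line 5 remove [nkw,parew,fdbpe] add [ksy,ujcp] -> 10 lines: bjk vesx qyvy bjy gkm ubeqm ksy ujcp mhl ybj
Hunk 4: at line 2 remove [bjy,gkm,ubeqm] add [gcl] -> 8 lines: bjk vesx qyvy gcl ksy ujcp mhl ybj
Hunk 5: at line 2 remove [gcl,ksy,ujcp] add [nbky,xaj,lfht] -> 8 lines: bjk vesx qyvy nbky xaj lfht mhl ybj

Answer: bjk
vesx
qyvy
nbky
xaj
lfht
mhl
ybj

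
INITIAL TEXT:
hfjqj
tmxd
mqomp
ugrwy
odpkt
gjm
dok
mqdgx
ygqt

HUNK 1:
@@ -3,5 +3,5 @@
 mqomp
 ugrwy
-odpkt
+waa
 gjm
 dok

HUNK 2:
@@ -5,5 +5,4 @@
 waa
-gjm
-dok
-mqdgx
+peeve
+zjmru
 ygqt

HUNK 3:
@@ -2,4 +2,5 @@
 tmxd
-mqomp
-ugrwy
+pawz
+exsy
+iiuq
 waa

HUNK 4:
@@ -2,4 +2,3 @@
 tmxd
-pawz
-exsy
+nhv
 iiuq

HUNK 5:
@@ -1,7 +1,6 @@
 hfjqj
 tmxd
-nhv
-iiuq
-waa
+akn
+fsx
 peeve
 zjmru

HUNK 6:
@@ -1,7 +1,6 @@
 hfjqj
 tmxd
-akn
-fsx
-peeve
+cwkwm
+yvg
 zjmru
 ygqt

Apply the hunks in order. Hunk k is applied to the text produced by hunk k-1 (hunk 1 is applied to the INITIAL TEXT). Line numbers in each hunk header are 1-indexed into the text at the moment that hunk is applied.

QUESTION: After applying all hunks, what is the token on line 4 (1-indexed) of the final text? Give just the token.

Answer: yvg

Derivation:
Hunk 1: at line 3 remove [odpkt] add [waa] -> 9 lines: hfjqj tmxd mqomp ugrwy waa gjm dok mqdgx ygqt
Hunk 2: at line 5 remove [gjm,dok,mqdgx] add [peeve,zjmru] -> 8 lines: hfjqj tmxd mqomp ugrwy waa peeve zjmru ygqt
Hunk 3: at line 2 remove [mqomp,ugrwy] add [pawz,exsy,iiuq] -> 9 lines: hfjqj tmxd pawz exsy iiuq waa peeve zjmru ygqt
Hunk 4: at line 2 remove [pawz,exsy] add [nhv] -> 8 lines: hfjqj tmxd nhv iiuq waa peeve zjmru ygqt
Hunk 5: at line 1 remove [nhv,iiuq,waa] add [akn,fsx] -> 7 lines: hfjqj tmxd akn fsx peeve zjmru ygqt
Hunk 6: at line 1 remove [akn,fsx,peeve] add [cwkwm,yvg] -> 6 lines: hfjqj tmxd cwkwm yvg zjmru ygqt
Final line 4: yvg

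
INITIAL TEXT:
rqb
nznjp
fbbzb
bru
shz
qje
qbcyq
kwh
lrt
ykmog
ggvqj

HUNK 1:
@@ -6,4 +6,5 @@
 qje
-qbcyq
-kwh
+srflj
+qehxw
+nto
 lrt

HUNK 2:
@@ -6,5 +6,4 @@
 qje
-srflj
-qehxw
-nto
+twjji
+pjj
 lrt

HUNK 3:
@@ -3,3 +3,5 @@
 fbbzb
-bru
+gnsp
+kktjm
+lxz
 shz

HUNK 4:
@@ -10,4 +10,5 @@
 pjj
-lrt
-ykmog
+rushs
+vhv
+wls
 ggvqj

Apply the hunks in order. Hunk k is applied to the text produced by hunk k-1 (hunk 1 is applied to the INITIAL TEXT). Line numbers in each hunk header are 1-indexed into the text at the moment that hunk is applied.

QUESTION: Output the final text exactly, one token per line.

Hunk 1: at line 6 remove [qbcyq,kwh] add [srflj,qehxw,nto] -> 12 lines: rqb nznjp fbbzb bru shz qje srflj qehxw nto lrt ykmog ggvqj
Hunk 2: at line 6 remove [srflj,qehxw,nto] add [twjji,pjj] -> 11 lines: rqb nznjp fbbzb bru shz qje twjji pjj lrt ykmog ggvqj
Hunk 3: at line 3 remove [bru] add [gnsp,kktjm,lxz] -> 13 lines: rqb nznjp fbbzb gnsp kktjm lxz shz qje twjji pjj lrt ykmog ggvqj
Hunk 4: at line 10 remove [lrt,ykmog] add [rushs,vhv,wls] -> 14 lines: rqb nznjp fbbzb gnsp kktjm lxz shz qje twjji pjj rushs vhv wls ggvqj

Answer: rqb
nznjp
fbbzb
gnsp
kktjm
lxz
shz
qje
twjji
pjj
rushs
vhv
wls
ggvqj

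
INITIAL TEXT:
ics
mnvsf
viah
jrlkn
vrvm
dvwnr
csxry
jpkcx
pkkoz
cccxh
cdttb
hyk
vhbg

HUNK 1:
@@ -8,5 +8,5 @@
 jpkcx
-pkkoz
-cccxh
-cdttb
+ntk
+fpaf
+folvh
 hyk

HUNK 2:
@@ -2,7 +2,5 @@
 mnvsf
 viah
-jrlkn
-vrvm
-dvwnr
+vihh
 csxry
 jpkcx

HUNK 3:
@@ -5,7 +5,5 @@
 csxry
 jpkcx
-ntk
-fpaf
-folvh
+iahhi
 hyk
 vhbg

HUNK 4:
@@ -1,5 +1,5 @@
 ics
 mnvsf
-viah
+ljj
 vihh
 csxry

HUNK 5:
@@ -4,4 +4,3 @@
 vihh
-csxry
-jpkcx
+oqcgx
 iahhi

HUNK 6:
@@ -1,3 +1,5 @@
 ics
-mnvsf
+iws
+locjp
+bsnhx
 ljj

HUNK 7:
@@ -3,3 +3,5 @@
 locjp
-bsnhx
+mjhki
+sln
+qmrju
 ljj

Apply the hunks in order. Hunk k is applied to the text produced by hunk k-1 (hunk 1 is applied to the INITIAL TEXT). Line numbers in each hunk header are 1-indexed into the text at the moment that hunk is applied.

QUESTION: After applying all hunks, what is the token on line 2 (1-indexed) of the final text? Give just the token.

Answer: iws

Derivation:
Hunk 1: at line 8 remove [pkkoz,cccxh,cdttb] add [ntk,fpaf,folvh] -> 13 lines: ics mnvsf viah jrlkn vrvm dvwnr csxry jpkcx ntk fpaf folvh hyk vhbg
Hunk 2: at line 2 remove [jrlkn,vrvm,dvwnr] add [vihh] -> 11 lines: ics mnvsf viah vihh csxry jpkcx ntk fpaf folvh hyk vhbg
Hunk 3: at line 5 remove [ntk,fpaf,folvh] add [iahhi] -> 9 lines: ics mnvsf viah vihh csxry jpkcx iahhi hyk vhbg
Hunk 4: at line 1 remove [viah] add [ljj] -> 9 lines: ics mnvsf ljj vihh csxry jpkcx iahhi hyk vhbg
Hunk 5: at line 4 remove [csxry,jpkcx] add [oqcgx] -> 8 lines: ics mnvsf ljj vihh oqcgx iahhi hyk vhbg
Hunk 6: at line 1 remove [mnvsf] add [iws,locjp,bsnhx] -> 10 lines: ics iws locjp bsnhx ljj vihh oqcgx iahhi hyk vhbg
Hunk 7: at line 3 remove [bsnhx] add [mjhki,sln,qmrju] -> 12 lines: ics iws locjp mjhki sln qmrju ljj vihh oqcgx iahhi hyk vhbg
Final line 2: iws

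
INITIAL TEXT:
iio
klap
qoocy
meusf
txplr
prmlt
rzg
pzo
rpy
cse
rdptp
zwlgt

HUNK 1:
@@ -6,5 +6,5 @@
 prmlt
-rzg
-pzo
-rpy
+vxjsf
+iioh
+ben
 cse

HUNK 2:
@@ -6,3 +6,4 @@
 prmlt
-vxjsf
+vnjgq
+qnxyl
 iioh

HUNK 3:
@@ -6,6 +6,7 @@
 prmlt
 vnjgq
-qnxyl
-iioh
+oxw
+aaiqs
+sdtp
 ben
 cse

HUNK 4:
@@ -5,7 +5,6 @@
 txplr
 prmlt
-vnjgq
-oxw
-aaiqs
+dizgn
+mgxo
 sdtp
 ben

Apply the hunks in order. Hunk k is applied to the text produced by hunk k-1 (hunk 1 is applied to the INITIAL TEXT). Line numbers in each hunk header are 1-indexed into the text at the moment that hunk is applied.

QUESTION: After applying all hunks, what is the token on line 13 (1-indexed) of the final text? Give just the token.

Hunk 1: at line 6 remove [rzg,pzo,rpy] add [vxjsf,iioh,ben] -> 12 lines: iio klap qoocy meusf txplr prmlt vxjsf iioh ben cse rdptp zwlgt
Hunk 2: at line 6 remove [vxjsf] add [vnjgq,qnxyl] -> 13 lines: iio klap qoocy meusf txplr prmlt vnjgq qnxyl iioh ben cse rdptp zwlgt
Hunk 3: at line 6 remove [qnxyl,iioh] add [oxw,aaiqs,sdtp] -> 14 lines: iio klap qoocy meusf txplr prmlt vnjgq oxw aaiqs sdtp ben cse rdptp zwlgt
Hunk 4: at line 5 remove [vnjgq,oxw,aaiqs] add [dizgn,mgxo] -> 13 lines: iio klap qoocy meusf txplr prmlt dizgn mgxo sdtp ben cse rdptp zwlgt
Final line 13: zwlgt

Answer: zwlgt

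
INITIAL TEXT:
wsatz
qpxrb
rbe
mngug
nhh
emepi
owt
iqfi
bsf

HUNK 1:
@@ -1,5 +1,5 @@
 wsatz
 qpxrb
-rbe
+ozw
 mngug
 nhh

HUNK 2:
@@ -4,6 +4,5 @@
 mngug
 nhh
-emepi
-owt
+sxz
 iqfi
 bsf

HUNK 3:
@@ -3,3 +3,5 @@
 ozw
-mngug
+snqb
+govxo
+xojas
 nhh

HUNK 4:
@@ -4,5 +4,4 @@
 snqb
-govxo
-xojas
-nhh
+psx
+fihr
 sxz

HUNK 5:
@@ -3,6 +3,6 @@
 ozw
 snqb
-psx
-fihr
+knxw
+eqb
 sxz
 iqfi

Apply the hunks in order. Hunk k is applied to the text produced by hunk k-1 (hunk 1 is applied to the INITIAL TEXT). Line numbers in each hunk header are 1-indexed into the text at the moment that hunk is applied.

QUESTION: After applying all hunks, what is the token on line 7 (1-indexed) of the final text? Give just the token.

Answer: sxz

Derivation:
Hunk 1: at line 1 remove [rbe] add [ozw] -> 9 lines: wsatz qpxrb ozw mngug nhh emepi owt iqfi bsf
Hunk 2: at line 4 remove [emepi,owt] add [sxz] -> 8 lines: wsatz qpxrb ozw mngug nhh sxz iqfi bsf
Hunk 3: at line 3 remove [mngug] add [snqb,govxo,xojas] -> 10 lines: wsatz qpxrb ozw snqb govxo xojas nhh sxz iqfi bsf
Hunk 4: at line 4 remove [govxo,xojas,nhh] add [psx,fihr] -> 9 lines: wsatz qpxrb ozw snqb psx fihr sxz iqfi bsf
Hunk 5: at line 3 remove [psx,fihr] add [knxw,eqb] -> 9 lines: wsatz qpxrb ozw snqb knxw eqb sxz iqfi bsf
Final line 7: sxz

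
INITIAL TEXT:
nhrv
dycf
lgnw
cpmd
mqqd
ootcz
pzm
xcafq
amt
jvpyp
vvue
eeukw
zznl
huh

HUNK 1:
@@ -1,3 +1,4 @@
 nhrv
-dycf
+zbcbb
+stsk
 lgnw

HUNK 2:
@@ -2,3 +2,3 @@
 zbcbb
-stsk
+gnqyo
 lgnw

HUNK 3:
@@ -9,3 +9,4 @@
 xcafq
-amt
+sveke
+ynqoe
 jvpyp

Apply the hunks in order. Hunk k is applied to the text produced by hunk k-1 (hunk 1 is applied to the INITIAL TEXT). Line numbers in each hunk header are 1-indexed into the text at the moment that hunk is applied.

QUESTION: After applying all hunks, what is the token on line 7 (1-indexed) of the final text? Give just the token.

Hunk 1: at line 1 remove [dycf] add [zbcbb,stsk] -> 15 lines: nhrv zbcbb stsk lgnw cpmd mqqd ootcz pzm xcafq amt jvpyp vvue eeukw zznl huh
Hunk 2: at line 2 remove [stsk] add [gnqyo] -> 15 lines: nhrv zbcbb gnqyo lgnw cpmd mqqd ootcz pzm xcafq amt jvpyp vvue eeukw zznl huh
Hunk 3: at line 9 remove [amt] add [sveke,ynqoe] -> 16 lines: nhrv zbcbb gnqyo lgnw cpmd mqqd ootcz pzm xcafq sveke ynqoe jvpyp vvue eeukw zznl huh
Final line 7: ootcz

Answer: ootcz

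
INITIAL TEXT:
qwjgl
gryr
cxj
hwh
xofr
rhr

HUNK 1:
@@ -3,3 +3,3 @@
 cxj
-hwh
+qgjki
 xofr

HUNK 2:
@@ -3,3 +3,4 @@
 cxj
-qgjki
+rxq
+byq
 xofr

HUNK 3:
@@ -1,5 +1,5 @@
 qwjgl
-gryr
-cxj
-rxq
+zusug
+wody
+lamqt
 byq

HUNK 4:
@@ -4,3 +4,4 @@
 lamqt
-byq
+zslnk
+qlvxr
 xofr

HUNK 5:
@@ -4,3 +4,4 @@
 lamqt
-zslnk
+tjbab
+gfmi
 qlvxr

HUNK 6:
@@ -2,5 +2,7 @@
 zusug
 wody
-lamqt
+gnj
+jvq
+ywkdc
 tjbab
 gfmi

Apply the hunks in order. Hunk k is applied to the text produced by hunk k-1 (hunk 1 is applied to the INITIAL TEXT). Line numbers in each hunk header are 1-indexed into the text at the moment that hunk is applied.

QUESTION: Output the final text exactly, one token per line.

Answer: qwjgl
zusug
wody
gnj
jvq
ywkdc
tjbab
gfmi
qlvxr
xofr
rhr

Derivation:
Hunk 1: at line 3 remove [hwh] add [qgjki] -> 6 lines: qwjgl gryr cxj qgjki xofr rhr
Hunk 2: at line 3 remove [qgjki] add [rxq,byq] -> 7 lines: qwjgl gryr cxj rxq byq xofr rhr
Hunk 3: at line 1 remove [gryr,cxj,rxq] add [zusug,wody,lamqt] -> 7 lines: qwjgl zusug wody lamqt byq xofr rhr
Hunk 4: at line 4 remove [byq] add [zslnk,qlvxr] -> 8 lines: qwjgl zusug wody lamqt zslnk qlvxr xofr rhr
Hunk 5: at line 4 remove [zslnk] add [tjbab,gfmi] -> 9 lines: qwjgl zusug wody lamqt tjbab gfmi qlvxr xofr rhr
Hunk 6: at line 2 remove [lamqt] add [gnj,jvq,ywkdc] -> 11 lines: qwjgl zusug wody gnj jvq ywkdc tjbab gfmi qlvxr xofr rhr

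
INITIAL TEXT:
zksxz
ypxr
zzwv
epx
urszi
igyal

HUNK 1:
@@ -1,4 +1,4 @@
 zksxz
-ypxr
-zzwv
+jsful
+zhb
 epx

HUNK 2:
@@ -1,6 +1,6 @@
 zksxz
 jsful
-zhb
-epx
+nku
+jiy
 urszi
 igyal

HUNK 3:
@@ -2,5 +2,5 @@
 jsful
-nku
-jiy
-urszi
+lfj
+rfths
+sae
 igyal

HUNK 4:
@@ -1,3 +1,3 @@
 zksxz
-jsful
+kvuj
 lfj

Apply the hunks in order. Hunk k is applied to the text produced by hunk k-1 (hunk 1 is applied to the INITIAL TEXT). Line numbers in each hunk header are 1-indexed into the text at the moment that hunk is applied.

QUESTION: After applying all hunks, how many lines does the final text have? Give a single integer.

Answer: 6

Derivation:
Hunk 1: at line 1 remove [ypxr,zzwv] add [jsful,zhb] -> 6 lines: zksxz jsful zhb epx urszi igyal
Hunk 2: at line 1 remove [zhb,epx] add [nku,jiy] -> 6 lines: zksxz jsful nku jiy urszi igyal
Hunk 3: at line 2 remove [nku,jiy,urszi] add [lfj,rfths,sae] -> 6 lines: zksxz jsful lfj rfths sae igyal
Hunk 4: at line 1 remove [jsful] add [kvuj] -> 6 lines: zksxz kvuj lfj rfths sae igyal
Final line count: 6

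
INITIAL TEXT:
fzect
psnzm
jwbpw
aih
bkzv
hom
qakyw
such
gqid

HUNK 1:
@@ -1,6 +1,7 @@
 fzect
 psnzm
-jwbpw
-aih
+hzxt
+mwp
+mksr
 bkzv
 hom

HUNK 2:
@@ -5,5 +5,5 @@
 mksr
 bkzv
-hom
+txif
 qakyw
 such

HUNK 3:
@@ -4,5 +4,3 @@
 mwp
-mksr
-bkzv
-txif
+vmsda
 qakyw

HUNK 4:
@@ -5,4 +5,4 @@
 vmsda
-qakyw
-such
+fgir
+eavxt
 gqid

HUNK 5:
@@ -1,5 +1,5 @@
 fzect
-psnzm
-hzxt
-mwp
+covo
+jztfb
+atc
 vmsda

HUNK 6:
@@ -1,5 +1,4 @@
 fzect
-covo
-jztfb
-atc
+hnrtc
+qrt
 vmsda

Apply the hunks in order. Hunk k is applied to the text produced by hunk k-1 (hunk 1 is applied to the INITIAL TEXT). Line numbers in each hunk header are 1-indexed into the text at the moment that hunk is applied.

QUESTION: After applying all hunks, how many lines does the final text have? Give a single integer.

Answer: 7

Derivation:
Hunk 1: at line 1 remove [jwbpw,aih] add [hzxt,mwp,mksr] -> 10 lines: fzect psnzm hzxt mwp mksr bkzv hom qakyw such gqid
Hunk 2: at line 5 remove [hom] add [txif] -> 10 lines: fzect psnzm hzxt mwp mksr bkzv txif qakyw such gqid
Hunk 3: at line 4 remove [mksr,bkzv,txif] add [vmsda] -> 8 lines: fzect psnzm hzxt mwp vmsda qakyw such gqid
Hunk 4: at line 5 remove [qakyw,such] add [fgir,eavxt] -> 8 lines: fzect psnzm hzxt mwp vmsda fgir eavxt gqid
Hunk 5: at line 1 remove [psnzm,hzxt,mwp] add [covo,jztfb,atc] -> 8 lines: fzect covo jztfb atc vmsda fgir eavxt gqid
Hunk 6: at line 1 remove [covo,jztfb,atc] add [hnrtc,qrt] -> 7 lines: fzect hnrtc qrt vmsda fgir eavxt gqid
Final line count: 7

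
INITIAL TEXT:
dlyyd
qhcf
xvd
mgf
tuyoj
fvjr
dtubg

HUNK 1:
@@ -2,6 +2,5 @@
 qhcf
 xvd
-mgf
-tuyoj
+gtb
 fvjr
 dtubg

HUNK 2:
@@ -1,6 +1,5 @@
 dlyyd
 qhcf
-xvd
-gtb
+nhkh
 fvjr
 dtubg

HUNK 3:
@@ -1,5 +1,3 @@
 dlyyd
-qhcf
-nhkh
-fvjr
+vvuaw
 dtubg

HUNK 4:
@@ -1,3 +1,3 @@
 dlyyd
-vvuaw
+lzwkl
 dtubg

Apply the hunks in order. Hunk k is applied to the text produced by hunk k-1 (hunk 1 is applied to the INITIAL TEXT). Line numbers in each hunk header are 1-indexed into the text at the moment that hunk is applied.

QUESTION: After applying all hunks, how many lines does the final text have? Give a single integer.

Answer: 3

Derivation:
Hunk 1: at line 2 remove [mgf,tuyoj] add [gtb] -> 6 lines: dlyyd qhcf xvd gtb fvjr dtubg
Hunk 2: at line 1 remove [xvd,gtb] add [nhkh] -> 5 lines: dlyyd qhcf nhkh fvjr dtubg
Hunk 3: at line 1 remove [qhcf,nhkh,fvjr] add [vvuaw] -> 3 lines: dlyyd vvuaw dtubg
Hunk 4: at line 1 remove [vvuaw] add [lzwkl] -> 3 lines: dlyyd lzwkl dtubg
Final line count: 3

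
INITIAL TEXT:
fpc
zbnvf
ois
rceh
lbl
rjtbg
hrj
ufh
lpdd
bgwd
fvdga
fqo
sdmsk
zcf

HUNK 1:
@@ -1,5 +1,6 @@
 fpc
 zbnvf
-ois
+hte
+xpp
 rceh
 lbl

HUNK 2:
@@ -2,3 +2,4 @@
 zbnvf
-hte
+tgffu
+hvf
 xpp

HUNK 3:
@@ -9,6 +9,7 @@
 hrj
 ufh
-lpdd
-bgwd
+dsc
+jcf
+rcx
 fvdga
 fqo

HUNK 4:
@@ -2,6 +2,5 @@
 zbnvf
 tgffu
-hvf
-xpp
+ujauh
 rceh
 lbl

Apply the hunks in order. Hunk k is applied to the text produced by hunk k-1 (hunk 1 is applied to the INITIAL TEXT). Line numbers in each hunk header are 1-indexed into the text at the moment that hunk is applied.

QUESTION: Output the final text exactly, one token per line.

Hunk 1: at line 1 remove [ois] add [hte,xpp] -> 15 lines: fpc zbnvf hte xpp rceh lbl rjtbg hrj ufh lpdd bgwd fvdga fqo sdmsk zcf
Hunk 2: at line 2 remove [hte] add [tgffu,hvf] -> 16 lines: fpc zbnvf tgffu hvf xpp rceh lbl rjtbg hrj ufh lpdd bgwd fvdga fqo sdmsk zcf
Hunk 3: at line 9 remove [lpdd,bgwd] add [dsc,jcf,rcx] -> 17 lines: fpc zbnvf tgffu hvf xpp rceh lbl rjtbg hrj ufh dsc jcf rcx fvdga fqo sdmsk zcf
Hunk 4: at line 2 remove [hvf,xpp] add [ujauh] -> 16 lines: fpc zbnvf tgffu ujauh rceh lbl rjtbg hrj ufh dsc jcf rcx fvdga fqo sdmsk zcf

Answer: fpc
zbnvf
tgffu
ujauh
rceh
lbl
rjtbg
hrj
ufh
dsc
jcf
rcx
fvdga
fqo
sdmsk
zcf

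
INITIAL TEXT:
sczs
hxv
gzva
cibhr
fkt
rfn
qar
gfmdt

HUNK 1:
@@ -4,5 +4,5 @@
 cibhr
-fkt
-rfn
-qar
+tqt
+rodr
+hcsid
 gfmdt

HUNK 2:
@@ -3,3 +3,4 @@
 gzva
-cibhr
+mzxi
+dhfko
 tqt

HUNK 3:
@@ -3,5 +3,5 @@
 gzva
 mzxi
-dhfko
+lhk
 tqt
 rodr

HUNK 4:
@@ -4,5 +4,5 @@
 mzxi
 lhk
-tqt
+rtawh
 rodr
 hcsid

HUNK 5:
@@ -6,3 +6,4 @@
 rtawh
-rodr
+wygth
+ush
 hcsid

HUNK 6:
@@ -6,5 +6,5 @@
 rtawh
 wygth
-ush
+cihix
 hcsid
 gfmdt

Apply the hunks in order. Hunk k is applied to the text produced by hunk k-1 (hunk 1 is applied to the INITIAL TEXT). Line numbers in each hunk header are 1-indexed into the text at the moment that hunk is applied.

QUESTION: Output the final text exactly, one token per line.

Hunk 1: at line 4 remove [fkt,rfn,qar] add [tqt,rodr,hcsid] -> 8 lines: sczs hxv gzva cibhr tqt rodr hcsid gfmdt
Hunk 2: at line 3 remove [cibhr] add [mzxi,dhfko] -> 9 lines: sczs hxv gzva mzxi dhfko tqt rodr hcsid gfmdt
Hunk 3: at line 3 remove [dhfko] add [lhk] -> 9 lines: sczs hxv gzva mzxi lhk tqt rodr hcsid gfmdt
Hunk 4: at line 4 remove [tqt] add [rtawh] -> 9 lines: sczs hxv gzva mzxi lhk rtawh rodr hcsid gfmdt
Hunk 5: at line 6 remove [rodr] add [wygth,ush] -> 10 lines: sczs hxv gzva mzxi lhk rtawh wygth ush hcsid gfmdt
Hunk 6: at line 6 remove [ush] add [cihix] -> 10 lines: sczs hxv gzva mzxi lhk rtawh wygth cihix hcsid gfmdt

Answer: sczs
hxv
gzva
mzxi
lhk
rtawh
wygth
cihix
hcsid
gfmdt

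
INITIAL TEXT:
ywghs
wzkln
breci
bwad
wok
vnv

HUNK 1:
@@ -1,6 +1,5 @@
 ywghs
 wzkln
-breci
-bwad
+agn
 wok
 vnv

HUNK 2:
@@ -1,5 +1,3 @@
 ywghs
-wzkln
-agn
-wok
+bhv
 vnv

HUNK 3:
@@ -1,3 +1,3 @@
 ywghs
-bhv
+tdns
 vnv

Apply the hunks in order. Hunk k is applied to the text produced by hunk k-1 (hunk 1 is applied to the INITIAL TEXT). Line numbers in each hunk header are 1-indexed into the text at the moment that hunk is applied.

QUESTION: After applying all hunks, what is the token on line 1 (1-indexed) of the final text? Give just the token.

Hunk 1: at line 1 remove [breci,bwad] add [agn] -> 5 lines: ywghs wzkln agn wok vnv
Hunk 2: at line 1 remove [wzkln,agn,wok] add [bhv] -> 3 lines: ywghs bhv vnv
Hunk 3: at line 1 remove [bhv] add [tdns] -> 3 lines: ywghs tdns vnv
Final line 1: ywghs

Answer: ywghs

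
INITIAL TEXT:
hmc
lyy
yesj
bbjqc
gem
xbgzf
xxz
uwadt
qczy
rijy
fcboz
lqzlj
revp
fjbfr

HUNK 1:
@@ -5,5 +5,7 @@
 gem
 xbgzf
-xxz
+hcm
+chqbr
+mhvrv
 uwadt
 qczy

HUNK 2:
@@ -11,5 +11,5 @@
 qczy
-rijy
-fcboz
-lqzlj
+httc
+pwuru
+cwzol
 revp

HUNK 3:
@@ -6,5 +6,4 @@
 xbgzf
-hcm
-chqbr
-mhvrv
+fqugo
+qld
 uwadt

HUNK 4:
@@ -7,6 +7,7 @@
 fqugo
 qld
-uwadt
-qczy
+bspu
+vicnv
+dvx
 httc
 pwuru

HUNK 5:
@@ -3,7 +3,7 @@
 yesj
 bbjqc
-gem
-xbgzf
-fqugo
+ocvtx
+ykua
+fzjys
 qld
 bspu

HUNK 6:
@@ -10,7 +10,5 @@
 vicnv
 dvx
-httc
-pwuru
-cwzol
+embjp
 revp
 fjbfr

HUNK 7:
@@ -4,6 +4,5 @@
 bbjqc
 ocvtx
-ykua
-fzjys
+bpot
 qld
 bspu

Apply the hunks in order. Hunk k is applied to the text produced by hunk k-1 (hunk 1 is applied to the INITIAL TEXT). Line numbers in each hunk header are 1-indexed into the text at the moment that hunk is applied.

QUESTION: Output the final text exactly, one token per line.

Hunk 1: at line 5 remove [xxz] add [hcm,chqbr,mhvrv] -> 16 lines: hmc lyy yesj bbjqc gem xbgzf hcm chqbr mhvrv uwadt qczy rijy fcboz lqzlj revp fjbfr
Hunk 2: at line 11 remove [rijy,fcboz,lqzlj] add [httc,pwuru,cwzol] -> 16 lines: hmc lyy yesj bbjqc gem xbgzf hcm chqbr mhvrv uwadt qczy httc pwuru cwzol revp fjbfr
Hunk 3: at line 6 remove [hcm,chqbr,mhvrv] add [fqugo,qld] -> 15 lines: hmc lyy yesj bbjqc gem xbgzf fqugo qld uwadt qczy httc pwuru cwzol revp fjbfr
Hunk 4: at line 7 remove [uwadt,qczy] add [bspu,vicnv,dvx] -> 16 lines: hmc lyy yesj bbjqc gem xbgzf fqugo qld bspu vicnv dvx httc pwuru cwzol revp fjbfr
Hunk 5: at line 3 remove [gem,xbgzf,fqugo] add [ocvtx,ykua,fzjys] -> 16 lines: hmc lyy yesj bbjqc ocvtx ykua fzjys qld bspu vicnv dvx httc pwuru cwzol revp fjbfr
Hunk 6: at line 10 remove [httc,pwuru,cwzol] add [embjp] -> 14 lines: hmc lyy yesj bbjqc ocvtx ykua fzjys qld bspu vicnv dvx embjp revp fjbfr
Hunk 7: at line 4 remove [ykua,fzjys] add [bpot] -> 13 lines: hmc lyy yesj bbjqc ocvtx bpot qld bspu vicnv dvx embjp revp fjbfr

Answer: hmc
lyy
yesj
bbjqc
ocvtx
bpot
qld
bspu
vicnv
dvx
embjp
revp
fjbfr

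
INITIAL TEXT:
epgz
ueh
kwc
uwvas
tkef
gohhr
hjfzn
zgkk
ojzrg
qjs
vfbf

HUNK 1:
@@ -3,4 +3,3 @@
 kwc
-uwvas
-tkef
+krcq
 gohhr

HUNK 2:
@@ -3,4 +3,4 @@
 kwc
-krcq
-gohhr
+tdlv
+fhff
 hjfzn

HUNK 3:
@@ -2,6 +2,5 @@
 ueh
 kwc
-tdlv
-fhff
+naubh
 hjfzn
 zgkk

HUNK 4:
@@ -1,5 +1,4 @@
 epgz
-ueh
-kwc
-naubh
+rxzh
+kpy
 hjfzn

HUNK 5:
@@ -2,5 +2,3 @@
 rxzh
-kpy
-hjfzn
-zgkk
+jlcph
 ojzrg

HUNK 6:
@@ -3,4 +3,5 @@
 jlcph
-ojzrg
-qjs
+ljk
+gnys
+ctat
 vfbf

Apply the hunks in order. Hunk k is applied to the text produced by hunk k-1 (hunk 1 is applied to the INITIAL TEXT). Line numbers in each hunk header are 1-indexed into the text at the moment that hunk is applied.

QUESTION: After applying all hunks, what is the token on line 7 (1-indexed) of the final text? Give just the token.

Hunk 1: at line 3 remove [uwvas,tkef] add [krcq] -> 10 lines: epgz ueh kwc krcq gohhr hjfzn zgkk ojzrg qjs vfbf
Hunk 2: at line 3 remove [krcq,gohhr] add [tdlv,fhff] -> 10 lines: epgz ueh kwc tdlv fhff hjfzn zgkk ojzrg qjs vfbf
Hunk 3: at line 2 remove [tdlv,fhff] add [naubh] -> 9 lines: epgz ueh kwc naubh hjfzn zgkk ojzrg qjs vfbf
Hunk 4: at line 1 remove [ueh,kwc,naubh] add [rxzh,kpy] -> 8 lines: epgz rxzh kpy hjfzn zgkk ojzrg qjs vfbf
Hunk 5: at line 2 remove [kpy,hjfzn,zgkk] add [jlcph] -> 6 lines: epgz rxzh jlcph ojzrg qjs vfbf
Hunk 6: at line 3 remove [ojzrg,qjs] add [ljk,gnys,ctat] -> 7 lines: epgz rxzh jlcph ljk gnys ctat vfbf
Final line 7: vfbf

Answer: vfbf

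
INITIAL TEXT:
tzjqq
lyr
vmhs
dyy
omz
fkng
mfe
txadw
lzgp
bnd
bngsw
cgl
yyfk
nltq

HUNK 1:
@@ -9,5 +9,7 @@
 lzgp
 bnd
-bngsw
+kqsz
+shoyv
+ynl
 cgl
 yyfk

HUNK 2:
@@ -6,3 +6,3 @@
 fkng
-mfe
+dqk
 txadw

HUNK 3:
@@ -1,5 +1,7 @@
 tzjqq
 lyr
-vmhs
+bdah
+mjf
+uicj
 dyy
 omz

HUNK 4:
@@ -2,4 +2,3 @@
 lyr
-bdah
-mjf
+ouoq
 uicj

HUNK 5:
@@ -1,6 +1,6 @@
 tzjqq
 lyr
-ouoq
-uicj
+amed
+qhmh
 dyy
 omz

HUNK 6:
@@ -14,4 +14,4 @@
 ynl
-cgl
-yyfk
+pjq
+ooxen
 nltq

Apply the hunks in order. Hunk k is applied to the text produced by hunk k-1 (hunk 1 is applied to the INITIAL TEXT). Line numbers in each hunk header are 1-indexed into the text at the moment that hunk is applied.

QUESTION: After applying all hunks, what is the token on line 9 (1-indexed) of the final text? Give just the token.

Answer: txadw

Derivation:
Hunk 1: at line 9 remove [bngsw] add [kqsz,shoyv,ynl] -> 16 lines: tzjqq lyr vmhs dyy omz fkng mfe txadw lzgp bnd kqsz shoyv ynl cgl yyfk nltq
Hunk 2: at line 6 remove [mfe] add [dqk] -> 16 lines: tzjqq lyr vmhs dyy omz fkng dqk txadw lzgp bnd kqsz shoyv ynl cgl yyfk nltq
Hunk 3: at line 1 remove [vmhs] add [bdah,mjf,uicj] -> 18 lines: tzjqq lyr bdah mjf uicj dyy omz fkng dqk txadw lzgp bnd kqsz shoyv ynl cgl yyfk nltq
Hunk 4: at line 2 remove [bdah,mjf] add [ouoq] -> 17 lines: tzjqq lyr ouoq uicj dyy omz fkng dqk txadw lzgp bnd kqsz shoyv ynl cgl yyfk nltq
Hunk 5: at line 1 remove [ouoq,uicj] add [amed,qhmh] -> 17 lines: tzjqq lyr amed qhmh dyy omz fkng dqk txadw lzgp bnd kqsz shoyv ynl cgl yyfk nltq
Hunk 6: at line 14 remove [cgl,yyfk] add [pjq,ooxen] -> 17 lines: tzjqq lyr amed qhmh dyy omz fkng dqk txadw lzgp bnd kqsz shoyv ynl pjq ooxen nltq
Final line 9: txadw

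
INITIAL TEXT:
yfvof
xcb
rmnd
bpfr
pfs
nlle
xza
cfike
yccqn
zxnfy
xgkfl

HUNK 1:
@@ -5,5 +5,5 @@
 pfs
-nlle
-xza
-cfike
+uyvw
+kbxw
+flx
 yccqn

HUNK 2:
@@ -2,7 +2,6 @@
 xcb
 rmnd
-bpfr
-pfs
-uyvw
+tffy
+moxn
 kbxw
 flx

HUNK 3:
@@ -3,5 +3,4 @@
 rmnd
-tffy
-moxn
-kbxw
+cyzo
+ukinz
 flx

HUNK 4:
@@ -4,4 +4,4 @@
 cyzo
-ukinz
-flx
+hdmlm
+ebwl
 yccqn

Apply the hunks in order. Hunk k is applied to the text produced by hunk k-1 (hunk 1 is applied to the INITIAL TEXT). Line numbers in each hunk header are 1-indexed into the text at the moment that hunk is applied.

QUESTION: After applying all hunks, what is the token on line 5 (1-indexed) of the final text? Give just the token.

Answer: hdmlm

Derivation:
Hunk 1: at line 5 remove [nlle,xza,cfike] add [uyvw,kbxw,flx] -> 11 lines: yfvof xcb rmnd bpfr pfs uyvw kbxw flx yccqn zxnfy xgkfl
Hunk 2: at line 2 remove [bpfr,pfs,uyvw] add [tffy,moxn] -> 10 lines: yfvof xcb rmnd tffy moxn kbxw flx yccqn zxnfy xgkfl
Hunk 3: at line 3 remove [tffy,moxn,kbxw] add [cyzo,ukinz] -> 9 lines: yfvof xcb rmnd cyzo ukinz flx yccqn zxnfy xgkfl
Hunk 4: at line 4 remove [ukinz,flx] add [hdmlm,ebwl] -> 9 lines: yfvof xcb rmnd cyzo hdmlm ebwl yccqn zxnfy xgkfl
Final line 5: hdmlm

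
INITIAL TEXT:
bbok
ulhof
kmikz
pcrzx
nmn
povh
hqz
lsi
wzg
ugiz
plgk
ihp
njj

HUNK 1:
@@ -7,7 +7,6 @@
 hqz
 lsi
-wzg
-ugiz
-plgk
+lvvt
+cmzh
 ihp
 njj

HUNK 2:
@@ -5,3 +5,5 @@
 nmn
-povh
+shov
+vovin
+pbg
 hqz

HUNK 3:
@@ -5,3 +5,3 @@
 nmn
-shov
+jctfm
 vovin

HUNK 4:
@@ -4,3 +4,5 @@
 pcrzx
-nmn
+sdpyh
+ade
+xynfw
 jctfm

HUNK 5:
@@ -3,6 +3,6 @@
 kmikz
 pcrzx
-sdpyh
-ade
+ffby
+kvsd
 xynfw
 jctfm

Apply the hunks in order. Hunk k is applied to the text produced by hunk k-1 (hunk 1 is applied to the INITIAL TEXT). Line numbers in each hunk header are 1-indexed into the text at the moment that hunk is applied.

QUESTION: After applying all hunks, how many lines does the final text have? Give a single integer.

Hunk 1: at line 7 remove [wzg,ugiz,plgk] add [lvvt,cmzh] -> 12 lines: bbok ulhof kmikz pcrzx nmn povh hqz lsi lvvt cmzh ihp njj
Hunk 2: at line 5 remove [povh] add [shov,vovin,pbg] -> 14 lines: bbok ulhof kmikz pcrzx nmn shov vovin pbg hqz lsi lvvt cmzh ihp njj
Hunk 3: at line 5 remove [shov] add [jctfm] -> 14 lines: bbok ulhof kmikz pcrzx nmn jctfm vovin pbg hqz lsi lvvt cmzh ihp njj
Hunk 4: at line 4 remove [nmn] add [sdpyh,ade,xynfw] -> 16 lines: bbok ulhof kmikz pcrzx sdpyh ade xynfw jctfm vovin pbg hqz lsi lvvt cmzh ihp njj
Hunk 5: at line 3 remove [sdpyh,ade] add [ffby,kvsd] -> 16 lines: bbok ulhof kmikz pcrzx ffby kvsd xynfw jctfm vovin pbg hqz lsi lvvt cmzh ihp njj
Final line count: 16

Answer: 16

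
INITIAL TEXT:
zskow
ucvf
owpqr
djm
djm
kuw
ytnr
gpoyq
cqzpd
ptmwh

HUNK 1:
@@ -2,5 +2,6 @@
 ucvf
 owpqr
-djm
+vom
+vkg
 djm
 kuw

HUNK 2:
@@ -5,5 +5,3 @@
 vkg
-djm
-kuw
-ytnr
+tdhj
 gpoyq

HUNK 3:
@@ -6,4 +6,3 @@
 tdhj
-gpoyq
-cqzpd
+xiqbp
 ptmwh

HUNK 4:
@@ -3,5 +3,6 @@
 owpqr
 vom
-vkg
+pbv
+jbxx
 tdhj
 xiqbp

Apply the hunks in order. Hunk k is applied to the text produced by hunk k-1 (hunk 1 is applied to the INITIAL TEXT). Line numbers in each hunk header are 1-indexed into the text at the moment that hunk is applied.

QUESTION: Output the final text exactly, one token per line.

Hunk 1: at line 2 remove [djm] add [vom,vkg] -> 11 lines: zskow ucvf owpqr vom vkg djm kuw ytnr gpoyq cqzpd ptmwh
Hunk 2: at line 5 remove [djm,kuw,ytnr] add [tdhj] -> 9 lines: zskow ucvf owpqr vom vkg tdhj gpoyq cqzpd ptmwh
Hunk 3: at line 6 remove [gpoyq,cqzpd] add [xiqbp] -> 8 lines: zskow ucvf owpqr vom vkg tdhj xiqbp ptmwh
Hunk 4: at line 3 remove [vkg] add [pbv,jbxx] -> 9 lines: zskow ucvf owpqr vom pbv jbxx tdhj xiqbp ptmwh

Answer: zskow
ucvf
owpqr
vom
pbv
jbxx
tdhj
xiqbp
ptmwh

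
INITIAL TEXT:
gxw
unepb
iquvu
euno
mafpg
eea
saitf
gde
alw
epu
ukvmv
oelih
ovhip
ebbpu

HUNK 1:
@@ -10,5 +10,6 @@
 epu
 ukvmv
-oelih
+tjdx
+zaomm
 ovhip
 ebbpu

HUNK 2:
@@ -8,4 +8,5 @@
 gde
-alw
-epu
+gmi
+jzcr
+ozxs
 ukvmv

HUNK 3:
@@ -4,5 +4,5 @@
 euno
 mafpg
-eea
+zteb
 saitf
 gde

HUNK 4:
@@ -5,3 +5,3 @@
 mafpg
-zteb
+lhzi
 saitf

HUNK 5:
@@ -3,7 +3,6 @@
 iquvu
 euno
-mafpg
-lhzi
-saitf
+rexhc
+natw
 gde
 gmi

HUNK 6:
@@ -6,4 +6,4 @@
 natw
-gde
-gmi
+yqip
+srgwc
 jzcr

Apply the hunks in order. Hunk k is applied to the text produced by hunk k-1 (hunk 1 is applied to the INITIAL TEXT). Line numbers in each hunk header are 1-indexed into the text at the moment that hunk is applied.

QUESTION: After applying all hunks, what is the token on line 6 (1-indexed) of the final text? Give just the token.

Hunk 1: at line 10 remove [oelih] add [tjdx,zaomm] -> 15 lines: gxw unepb iquvu euno mafpg eea saitf gde alw epu ukvmv tjdx zaomm ovhip ebbpu
Hunk 2: at line 8 remove [alw,epu] add [gmi,jzcr,ozxs] -> 16 lines: gxw unepb iquvu euno mafpg eea saitf gde gmi jzcr ozxs ukvmv tjdx zaomm ovhip ebbpu
Hunk 3: at line 4 remove [eea] add [zteb] -> 16 lines: gxw unepb iquvu euno mafpg zteb saitf gde gmi jzcr ozxs ukvmv tjdx zaomm ovhip ebbpu
Hunk 4: at line 5 remove [zteb] add [lhzi] -> 16 lines: gxw unepb iquvu euno mafpg lhzi saitf gde gmi jzcr ozxs ukvmv tjdx zaomm ovhip ebbpu
Hunk 5: at line 3 remove [mafpg,lhzi,saitf] add [rexhc,natw] -> 15 lines: gxw unepb iquvu euno rexhc natw gde gmi jzcr ozxs ukvmv tjdx zaomm ovhip ebbpu
Hunk 6: at line 6 remove [gde,gmi] add [yqip,srgwc] -> 15 lines: gxw unepb iquvu euno rexhc natw yqip srgwc jzcr ozxs ukvmv tjdx zaomm ovhip ebbpu
Final line 6: natw

Answer: natw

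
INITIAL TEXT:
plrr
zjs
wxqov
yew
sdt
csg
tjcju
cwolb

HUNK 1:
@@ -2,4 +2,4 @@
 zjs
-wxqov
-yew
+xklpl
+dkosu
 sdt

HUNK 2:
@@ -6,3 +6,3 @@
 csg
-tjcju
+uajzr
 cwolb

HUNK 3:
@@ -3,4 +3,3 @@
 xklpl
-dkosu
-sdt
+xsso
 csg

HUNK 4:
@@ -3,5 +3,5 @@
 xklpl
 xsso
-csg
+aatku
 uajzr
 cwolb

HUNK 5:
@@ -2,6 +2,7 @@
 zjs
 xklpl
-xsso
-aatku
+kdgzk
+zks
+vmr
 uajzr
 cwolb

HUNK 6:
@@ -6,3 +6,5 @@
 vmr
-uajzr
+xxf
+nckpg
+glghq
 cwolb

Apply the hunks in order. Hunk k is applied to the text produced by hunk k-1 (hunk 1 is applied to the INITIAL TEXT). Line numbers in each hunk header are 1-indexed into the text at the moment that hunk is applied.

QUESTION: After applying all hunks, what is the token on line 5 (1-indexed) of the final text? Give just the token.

Answer: zks

Derivation:
Hunk 1: at line 2 remove [wxqov,yew] add [xklpl,dkosu] -> 8 lines: plrr zjs xklpl dkosu sdt csg tjcju cwolb
Hunk 2: at line 6 remove [tjcju] add [uajzr] -> 8 lines: plrr zjs xklpl dkosu sdt csg uajzr cwolb
Hunk 3: at line 3 remove [dkosu,sdt] add [xsso] -> 7 lines: plrr zjs xklpl xsso csg uajzr cwolb
Hunk 4: at line 3 remove [csg] add [aatku] -> 7 lines: plrr zjs xklpl xsso aatku uajzr cwolb
Hunk 5: at line 2 remove [xsso,aatku] add [kdgzk,zks,vmr] -> 8 lines: plrr zjs xklpl kdgzk zks vmr uajzr cwolb
Hunk 6: at line 6 remove [uajzr] add [xxf,nckpg,glghq] -> 10 lines: plrr zjs xklpl kdgzk zks vmr xxf nckpg glghq cwolb
Final line 5: zks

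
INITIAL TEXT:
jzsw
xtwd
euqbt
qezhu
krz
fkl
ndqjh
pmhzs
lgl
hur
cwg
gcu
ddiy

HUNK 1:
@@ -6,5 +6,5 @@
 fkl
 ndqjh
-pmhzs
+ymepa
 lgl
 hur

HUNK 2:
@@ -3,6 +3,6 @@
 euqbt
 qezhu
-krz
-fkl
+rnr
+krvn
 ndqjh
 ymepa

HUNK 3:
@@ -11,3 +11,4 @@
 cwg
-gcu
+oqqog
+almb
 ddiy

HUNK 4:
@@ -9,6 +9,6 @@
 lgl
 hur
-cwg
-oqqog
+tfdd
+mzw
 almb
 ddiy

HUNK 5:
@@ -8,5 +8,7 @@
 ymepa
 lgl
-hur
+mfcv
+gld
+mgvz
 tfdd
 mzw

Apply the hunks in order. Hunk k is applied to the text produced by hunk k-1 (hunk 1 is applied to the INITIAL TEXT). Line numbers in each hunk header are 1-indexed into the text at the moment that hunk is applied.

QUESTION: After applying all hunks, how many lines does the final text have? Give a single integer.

Hunk 1: at line 6 remove [pmhzs] add [ymepa] -> 13 lines: jzsw xtwd euqbt qezhu krz fkl ndqjh ymepa lgl hur cwg gcu ddiy
Hunk 2: at line 3 remove [krz,fkl] add [rnr,krvn] -> 13 lines: jzsw xtwd euqbt qezhu rnr krvn ndqjh ymepa lgl hur cwg gcu ddiy
Hunk 3: at line 11 remove [gcu] add [oqqog,almb] -> 14 lines: jzsw xtwd euqbt qezhu rnr krvn ndqjh ymepa lgl hur cwg oqqog almb ddiy
Hunk 4: at line 9 remove [cwg,oqqog] add [tfdd,mzw] -> 14 lines: jzsw xtwd euqbt qezhu rnr krvn ndqjh ymepa lgl hur tfdd mzw almb ddiy
Hunk 5: at line 8 remove [hur] add [mfcv,gld,mgvz] -> 16 lines: jzsw xtwd euqbt qezhu rnr krvn ndqjh ymepa lgl mfcv gld mgvz tfdd mzw almb ddiy
Final line count: 16

Answer: 16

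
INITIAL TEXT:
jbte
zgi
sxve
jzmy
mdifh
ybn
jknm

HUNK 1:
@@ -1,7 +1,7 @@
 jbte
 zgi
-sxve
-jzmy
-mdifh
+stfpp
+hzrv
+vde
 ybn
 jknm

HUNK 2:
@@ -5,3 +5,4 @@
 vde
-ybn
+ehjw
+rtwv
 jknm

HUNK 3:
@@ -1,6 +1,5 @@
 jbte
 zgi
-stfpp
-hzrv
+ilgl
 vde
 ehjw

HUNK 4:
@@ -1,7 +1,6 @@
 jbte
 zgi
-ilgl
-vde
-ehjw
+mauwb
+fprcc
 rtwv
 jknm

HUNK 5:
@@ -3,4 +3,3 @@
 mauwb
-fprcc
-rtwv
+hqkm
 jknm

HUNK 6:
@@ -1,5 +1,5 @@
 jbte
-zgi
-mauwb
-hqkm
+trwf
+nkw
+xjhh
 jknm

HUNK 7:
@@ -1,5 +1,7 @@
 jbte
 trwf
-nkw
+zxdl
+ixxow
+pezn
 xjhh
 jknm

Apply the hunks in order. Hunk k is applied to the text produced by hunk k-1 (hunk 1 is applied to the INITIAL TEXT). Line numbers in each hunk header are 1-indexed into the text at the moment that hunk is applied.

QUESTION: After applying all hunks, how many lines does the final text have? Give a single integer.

Hunk 1: at line 1 remove [sxve,jzmy,mdifh] add [stfpp,hzrv,vde] -> 7 lines: jbte zgi stfpp hzrv vde ybn jknm
Hunk 2: at line 5 remove [ybn] add [ehjw,rtwv] -> 8 lines: jbte zgi stfpp hzrv vde ehjw rtwv jknm
Hunk 3: at line 1 remove [stfpp,hzrv] add [ilgl] -> 7 lines: jbte zgi ilgl vde ehjw rtwv jknm
Hunk 4: at line 1 remove [ilgl,vde,ehjw] add [mauwb,fprcc] -> 6 lines: jbte zgi mauwb fprcc rtwv jknm
Hunk 5: at line 3 remove [fprcc,rtwv] add [hqkm] -> 5 lines: jbte zgi mauwb hqkm jknm
Hunk 6: at line 1 remove [zgi,mauwb,hqkm] add [trwf,nkw,xjhh] -> 5 lines: jbte trwf nkw xjhh jknm
Hunk 7: at line 1 remove [nkw] add [zxdl,ixxow,pezn] -> 7 lines: jbte trwf zxdl ixxow pezn xjhh jknm
Final line count: 7

Answer: 7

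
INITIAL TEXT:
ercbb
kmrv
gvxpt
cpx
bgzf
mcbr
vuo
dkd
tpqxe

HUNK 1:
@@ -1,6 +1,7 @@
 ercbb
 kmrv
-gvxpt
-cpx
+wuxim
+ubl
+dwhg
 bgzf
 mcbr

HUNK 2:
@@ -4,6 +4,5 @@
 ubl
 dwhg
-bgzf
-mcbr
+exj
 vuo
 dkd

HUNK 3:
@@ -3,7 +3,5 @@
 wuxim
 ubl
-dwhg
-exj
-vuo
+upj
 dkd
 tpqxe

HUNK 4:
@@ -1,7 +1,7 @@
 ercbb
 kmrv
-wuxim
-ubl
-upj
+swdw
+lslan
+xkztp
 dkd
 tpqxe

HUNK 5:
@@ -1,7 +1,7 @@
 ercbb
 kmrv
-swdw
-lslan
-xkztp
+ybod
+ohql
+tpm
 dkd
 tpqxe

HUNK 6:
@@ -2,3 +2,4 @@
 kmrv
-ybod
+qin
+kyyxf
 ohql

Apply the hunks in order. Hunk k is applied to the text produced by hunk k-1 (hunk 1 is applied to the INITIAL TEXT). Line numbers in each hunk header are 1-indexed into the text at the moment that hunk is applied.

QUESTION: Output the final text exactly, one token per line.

Hunk 1: at line 1 remove [gvxpt,cpx] add [wuxim,ubl,dwhg] -> 10 lines: ercbb kmrv wuxim ubl dwhg bgzf mcbr vuo dkd tpqxe
Hunk 2: at line 4 remove [bgzf,mcbr] add [exj] -> 9 lines: ercbb kmrv wuxim ubl dwhg exj vuo dkd tpqxe
Hunk 3: at line 3 remove [dwhg,exj,vuo] add [upj] -> 7 lines: ercbb kmrv wuxim ubl upj dkd tpqxe
Hunk 4: at line 1 remove [wuxim,ubl,upj] add [swdw,lslan,xkztp] -> 7 lines: ercbb kmrv swdw lslan xkztp dkd tpqxe
Hunk 5: at line 1 remove [swdw,lslan,xkztp] add [ybod,ohql,tpm] -> 7 lines: ercbb kmrv ybod ohql tpm dkd tpqxe
Hunk 6: at line 2 remove [ybod] add [qin,kyyxf] -> 8 lines: ercbb kmrv qin kyyxf ohql tpm dkd tpqxe

Answer: ercbb
kmrv
qin
kyyxf
ohql
tpm
dkd
tpqxe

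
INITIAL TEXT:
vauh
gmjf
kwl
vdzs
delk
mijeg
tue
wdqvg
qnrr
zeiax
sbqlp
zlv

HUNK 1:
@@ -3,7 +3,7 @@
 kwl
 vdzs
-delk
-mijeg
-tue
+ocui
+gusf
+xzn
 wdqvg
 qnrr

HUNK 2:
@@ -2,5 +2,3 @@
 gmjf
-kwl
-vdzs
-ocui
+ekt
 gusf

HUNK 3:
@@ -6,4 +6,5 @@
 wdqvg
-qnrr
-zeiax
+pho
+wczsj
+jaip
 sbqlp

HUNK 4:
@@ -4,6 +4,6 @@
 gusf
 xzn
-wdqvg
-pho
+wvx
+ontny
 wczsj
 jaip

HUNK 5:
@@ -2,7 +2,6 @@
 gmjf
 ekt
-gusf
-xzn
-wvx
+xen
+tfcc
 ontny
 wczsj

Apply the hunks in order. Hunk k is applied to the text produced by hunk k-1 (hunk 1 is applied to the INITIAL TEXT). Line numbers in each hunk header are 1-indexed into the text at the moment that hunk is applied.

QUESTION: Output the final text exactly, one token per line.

Answer: vauh
gmjf
ekt
xen
tfcc
ontny
wczsj
jaip
sbqlp
zlv

Derivation:
Hunk 1: at line 3 remove [delk,mijeg,tue] add [ocui,gusf,xzn] -> 12 lines: vauh gmjf kwl vdzs ocui gusf xzn wdqvg qnrr zeiax sbqlp zlv
Hunk 2: at line 2 remove [kwl,vdzs,ocui] add [ekt] -> 10 lines: vauh gmjf ekt gusf xzn wdqvg qnrr zeiax sbqlp zlv
Hunk 3: at line 6 remove [qnrr,zeiax] add [pho,wczsj,jaip] -> 11 lines: vauh gmjf ekt gusf xzn wdqvg pho wczsj jaip sbqlp zlv
Hunk 4: at line 4 remove [wdqvg,pho] add [wvx,ontny] -> 11 lines: vauh gmjf ekt gusf xzn wvx ontny wczsj jaip sbqlp zlv
Hunk 5: at line 2 remove [gusf,xzn,wvx] add [xen,tfcc] -> 10 lines: vauh gmjf ekt xen tfcc ontny wczsj jaip sbqlp zlv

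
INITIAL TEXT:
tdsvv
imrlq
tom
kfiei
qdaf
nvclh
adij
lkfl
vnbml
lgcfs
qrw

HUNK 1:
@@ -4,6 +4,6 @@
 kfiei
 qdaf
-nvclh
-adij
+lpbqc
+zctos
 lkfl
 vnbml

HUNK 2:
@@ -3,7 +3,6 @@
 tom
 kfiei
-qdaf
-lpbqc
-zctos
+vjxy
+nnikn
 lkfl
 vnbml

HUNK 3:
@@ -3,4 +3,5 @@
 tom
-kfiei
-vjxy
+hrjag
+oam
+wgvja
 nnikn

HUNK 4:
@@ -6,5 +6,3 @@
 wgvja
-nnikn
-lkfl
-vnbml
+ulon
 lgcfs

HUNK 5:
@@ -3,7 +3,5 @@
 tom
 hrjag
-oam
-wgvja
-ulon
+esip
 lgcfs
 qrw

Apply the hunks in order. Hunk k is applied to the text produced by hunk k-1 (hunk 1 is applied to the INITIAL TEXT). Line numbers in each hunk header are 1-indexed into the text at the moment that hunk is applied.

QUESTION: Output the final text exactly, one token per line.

Hunk 1: at line 4 remove [nvclh,adij] add [lpbqc,zctos] -> 11 lines: tdsvv imrlq tom kfiei qdaf lpbqc zctos lkfl vnbml lgcfs qrw
Hunk 2: at line 3 remove [qdaf,lpbqc,zctos] add [vjxy,nnikn] -> 10 lines: tdsvv imrlq tom kfiei vjxy nnikn lkfl vnbml lgcfs qrw
Hunk 3: at line 3 remove [kfiei,vjxy] add [hrjag,oam,wgvja] -> 11 lines: tdsvv imrlq tom hrjag oam wgvja nnikn lkfl vnbml lgcfs qrw
Hunk 4: at line 6 remove [nnikn,lkfl,vnbml] add [ulon] -> 9 lines: tdsvv imrlq tom hrjag oam wgvja ulon lgcfs qrw
Hunk 5: at line 3 remove [oam,wgvja,ulon] add [esip] -> 7 lines: tdsvv imrlq tom hrjag esip lgcfs qrw

Answer: tdsvv
imrlq
tom
hrjag
esip
lgcfs
qrw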